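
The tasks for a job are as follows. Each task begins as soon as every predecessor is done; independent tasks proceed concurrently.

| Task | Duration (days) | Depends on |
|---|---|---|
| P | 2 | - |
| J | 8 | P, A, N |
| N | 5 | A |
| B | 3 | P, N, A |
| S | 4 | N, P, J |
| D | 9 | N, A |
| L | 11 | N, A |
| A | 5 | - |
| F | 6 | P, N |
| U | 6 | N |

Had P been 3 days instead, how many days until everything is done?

Actual critical path: A→N→J→S = 5+5+8+4 = 22 ⇒ 22 days.
The longest path through P is only 14 days, so P has float 8.
That remains the longest chain; total 22 days.

22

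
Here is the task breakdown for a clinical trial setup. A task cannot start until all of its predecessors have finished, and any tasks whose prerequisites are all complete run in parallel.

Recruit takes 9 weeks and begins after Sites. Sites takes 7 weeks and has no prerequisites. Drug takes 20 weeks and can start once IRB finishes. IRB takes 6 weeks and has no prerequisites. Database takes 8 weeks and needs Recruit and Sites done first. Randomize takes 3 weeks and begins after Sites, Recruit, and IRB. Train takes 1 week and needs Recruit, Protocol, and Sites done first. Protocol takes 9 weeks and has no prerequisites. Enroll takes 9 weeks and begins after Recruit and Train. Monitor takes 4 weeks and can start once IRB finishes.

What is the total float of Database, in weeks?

2

Critical path: IRB→Drug = 6+20 = 26, so the finish is 26 weeks.
Database finishes as early as 24 and must finish by 26.
Slack of Database = 18 − 16 = 2 weeks.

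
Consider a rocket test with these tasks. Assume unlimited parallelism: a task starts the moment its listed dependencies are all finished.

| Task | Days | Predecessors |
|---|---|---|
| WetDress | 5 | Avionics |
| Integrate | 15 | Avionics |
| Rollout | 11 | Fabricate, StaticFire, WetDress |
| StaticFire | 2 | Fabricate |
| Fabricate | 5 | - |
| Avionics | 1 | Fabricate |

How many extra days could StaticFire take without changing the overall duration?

Fabricate→Avionics→WetDress→Rollout = 5+1+5+11 = 22 sets the makespan at 22 days.
Longest path through StaticFire: 18 days (earliest finish 7, latest finish 11).
Slack of StaticFire = 9 − 5 = 4 days.

4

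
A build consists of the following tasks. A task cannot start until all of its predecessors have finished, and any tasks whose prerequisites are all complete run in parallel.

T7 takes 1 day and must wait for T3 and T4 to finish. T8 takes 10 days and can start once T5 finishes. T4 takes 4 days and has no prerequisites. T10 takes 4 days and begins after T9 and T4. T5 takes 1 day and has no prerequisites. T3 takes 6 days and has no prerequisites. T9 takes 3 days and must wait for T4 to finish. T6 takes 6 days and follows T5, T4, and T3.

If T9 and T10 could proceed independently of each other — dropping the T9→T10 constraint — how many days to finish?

12

With the dependency in place, T3→T6 = 6+6 = 12 sets the finish at 12 days.
Without T9→T10, T10's earliest start moves from 7 to 4.
New critical path: T3→T6 = 6+6 = 12 ⇒ 12 days.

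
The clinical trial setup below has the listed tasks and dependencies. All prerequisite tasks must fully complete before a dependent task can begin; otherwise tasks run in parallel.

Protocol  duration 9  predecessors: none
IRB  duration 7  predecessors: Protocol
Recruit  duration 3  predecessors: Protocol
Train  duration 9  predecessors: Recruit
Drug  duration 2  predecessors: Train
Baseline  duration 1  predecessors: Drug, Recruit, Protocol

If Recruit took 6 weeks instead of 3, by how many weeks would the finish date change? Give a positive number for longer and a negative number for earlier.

The binding path is Protocol→Recruit→Train→Drug→Baseline = 9+3+9+2+1 = 24; finish at 24 weeks.
Since Recruit is critical, the +3 change carries straight to that chain (now 27 weeks).
No other chain overtakes it, so the finish is 27 weeks.
Change in finish: 27 − 24 = +3 weeks.

3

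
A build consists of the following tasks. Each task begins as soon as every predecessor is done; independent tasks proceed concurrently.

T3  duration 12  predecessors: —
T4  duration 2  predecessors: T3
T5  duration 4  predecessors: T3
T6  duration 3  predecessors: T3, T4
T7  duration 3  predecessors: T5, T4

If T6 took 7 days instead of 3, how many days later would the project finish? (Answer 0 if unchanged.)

Actual critical path: T3→T5→T7 = 12+4+3 = 19 ⇒ 19 days.
T6 is off the critical path — its longest chain is 17 days, giving 2 of slack.
New critical path: T3→T4→T6 = 12+2+7 = 21 ⇒ 21 days.
Change in finish: 21 − 19 = +2 days.

2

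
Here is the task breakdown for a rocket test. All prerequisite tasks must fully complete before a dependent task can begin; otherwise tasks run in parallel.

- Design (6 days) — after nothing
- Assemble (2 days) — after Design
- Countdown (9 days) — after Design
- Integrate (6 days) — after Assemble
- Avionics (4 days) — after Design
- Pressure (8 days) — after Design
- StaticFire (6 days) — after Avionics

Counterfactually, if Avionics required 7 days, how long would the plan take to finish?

19

Baseline: Design→Avionics→StaticFire = 6+4+6 = 16 → 16 days.
Since Avionics is critical, the +3 change carries straight to that chain (now 19 days).
That remains the longest chain; total 19 days.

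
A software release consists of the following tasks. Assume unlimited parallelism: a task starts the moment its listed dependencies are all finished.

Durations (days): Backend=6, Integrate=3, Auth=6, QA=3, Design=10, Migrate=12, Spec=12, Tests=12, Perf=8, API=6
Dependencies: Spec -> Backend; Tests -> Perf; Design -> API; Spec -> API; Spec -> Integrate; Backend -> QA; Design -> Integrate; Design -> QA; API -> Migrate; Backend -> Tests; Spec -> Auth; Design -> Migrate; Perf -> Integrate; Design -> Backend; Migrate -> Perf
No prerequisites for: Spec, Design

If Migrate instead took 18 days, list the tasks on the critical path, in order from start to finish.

Actual critical path: Spec→API→Migrate→Perf→Integrate = 12+6+12+8+3 = 41 ⇒ 41 days.
Since Migrate is critical, the +6 change carries straight to that chain (now 47 days).
That remains the longest chain; total 47 days.

Spec, API, Migrate, Perf, Integrate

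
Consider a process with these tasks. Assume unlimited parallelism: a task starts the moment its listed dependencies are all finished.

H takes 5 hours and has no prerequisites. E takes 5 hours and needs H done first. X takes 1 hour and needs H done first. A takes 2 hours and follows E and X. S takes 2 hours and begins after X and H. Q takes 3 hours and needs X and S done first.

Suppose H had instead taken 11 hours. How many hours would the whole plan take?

18

The binding path is H→E→A = 5+5+2 = 12; finish at 12 hours.
Since H is critical, the +6 change carries straight to that chain (now 18 hours).
The critical path is still H→E→A; finish is now 18 hours.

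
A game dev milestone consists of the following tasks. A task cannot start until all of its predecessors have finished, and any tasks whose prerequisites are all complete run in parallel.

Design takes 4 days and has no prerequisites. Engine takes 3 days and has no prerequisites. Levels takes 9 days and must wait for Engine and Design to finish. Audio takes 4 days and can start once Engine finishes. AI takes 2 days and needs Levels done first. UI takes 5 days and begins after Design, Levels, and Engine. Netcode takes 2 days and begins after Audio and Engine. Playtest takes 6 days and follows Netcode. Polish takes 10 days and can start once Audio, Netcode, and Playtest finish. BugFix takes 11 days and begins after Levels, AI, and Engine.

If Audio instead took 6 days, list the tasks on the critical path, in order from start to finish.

Engine, Audio, Netcode, Playtest, Polish

As given, the longest chain is Design→Levels→AI→BugFix = 4+9+2+11 = 26, so the finish is 26 days.
The longest path through Audio is only 25 days, so Audio has float 1.
Now Engine→Audio→Netcode→Playtest→Polish = 3+6+2+6+10 = 27 is longest, so the finish becomes 27 days.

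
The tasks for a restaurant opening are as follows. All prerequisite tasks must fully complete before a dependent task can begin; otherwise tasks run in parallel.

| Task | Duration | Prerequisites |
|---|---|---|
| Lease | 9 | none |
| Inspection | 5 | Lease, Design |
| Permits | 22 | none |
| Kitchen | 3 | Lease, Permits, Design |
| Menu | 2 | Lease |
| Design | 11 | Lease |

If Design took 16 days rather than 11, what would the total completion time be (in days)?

30

Baseline: Lease→Design→Inspection = 9+11+5 = 25 → 25 days.
Design is on the critical path; changing it to 16 makes that path 30 days.
That remains the longest chain; total 30 days.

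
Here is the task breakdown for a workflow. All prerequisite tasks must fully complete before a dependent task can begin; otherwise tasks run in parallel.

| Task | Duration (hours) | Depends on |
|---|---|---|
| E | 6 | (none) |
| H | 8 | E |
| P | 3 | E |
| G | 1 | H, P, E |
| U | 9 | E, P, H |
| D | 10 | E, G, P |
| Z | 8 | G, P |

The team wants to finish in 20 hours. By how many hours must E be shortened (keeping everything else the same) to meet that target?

5

Current finish: 25 hours; target: 20.
E is on every critical path, so each hour cut from E cuts the finish by one (this holds down to a finish of 20).
Need 25 − 20 = 5 hours off E → E becomes 1 hour, finish becomes 20.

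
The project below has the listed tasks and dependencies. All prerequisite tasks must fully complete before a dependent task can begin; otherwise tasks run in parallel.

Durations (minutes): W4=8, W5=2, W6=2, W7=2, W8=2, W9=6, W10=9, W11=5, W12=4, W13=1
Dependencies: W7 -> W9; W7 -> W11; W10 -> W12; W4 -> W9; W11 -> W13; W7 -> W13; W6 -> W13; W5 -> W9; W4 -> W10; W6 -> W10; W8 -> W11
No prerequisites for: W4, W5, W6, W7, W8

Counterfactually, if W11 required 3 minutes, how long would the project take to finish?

21

Actual critical path: W4→W10→W12 = 8+9+4 = 21 ⇒ 21 minutes.
W11 is off the critical path — its longest chain is 8 minutes, giving 13 of slack.
The critical path is still W4→W10→W12; finish is now 21 minutes.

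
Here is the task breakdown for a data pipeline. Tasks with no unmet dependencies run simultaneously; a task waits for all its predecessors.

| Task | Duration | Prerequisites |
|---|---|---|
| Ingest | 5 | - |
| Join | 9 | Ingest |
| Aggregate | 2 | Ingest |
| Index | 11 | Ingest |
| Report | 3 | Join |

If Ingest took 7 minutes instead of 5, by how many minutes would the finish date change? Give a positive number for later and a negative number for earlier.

The binding path is Ingest→Join→Report = 5+9+3 = 17; finish at 17 minutes.
Since Ingest is critical, the +2 change carries straight to that chain (now 19 minutes).
The critical path is still Ingest→Join→Report; finish is now 19 minutes.
Change in finish: 19 − 17 = +2 minutes.

2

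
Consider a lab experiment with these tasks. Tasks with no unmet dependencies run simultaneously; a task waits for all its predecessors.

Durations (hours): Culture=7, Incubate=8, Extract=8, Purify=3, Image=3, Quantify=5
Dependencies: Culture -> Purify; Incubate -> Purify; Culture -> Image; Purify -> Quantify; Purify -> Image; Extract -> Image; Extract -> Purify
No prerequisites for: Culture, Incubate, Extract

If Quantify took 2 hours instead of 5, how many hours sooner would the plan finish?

2

As given, the longest chain is Incubate→Purify→Quantify = 8+3+5 = 16, so the finish is 16 hours.
Since Quantify is critical, the -3 change carries straight to that chain (now 13 hours).
Now Incubate→Purify→Image = 8+3+3 = 14 is longest, so the finish becomes 14 hours.
Change in finish: 14 − 16 = -2 hours.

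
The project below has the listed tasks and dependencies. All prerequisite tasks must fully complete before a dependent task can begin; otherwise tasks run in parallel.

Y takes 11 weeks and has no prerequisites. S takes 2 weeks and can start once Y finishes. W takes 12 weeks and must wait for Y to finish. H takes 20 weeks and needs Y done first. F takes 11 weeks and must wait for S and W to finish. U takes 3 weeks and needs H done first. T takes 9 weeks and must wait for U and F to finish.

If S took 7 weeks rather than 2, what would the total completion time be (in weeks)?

As given, the longest chain is Y→W→F→T = 11+12+11+9 = 43, so the finish is 43 weeks.
The longest path through S is only 33 weeks, so S has float 10.
The critical path is still Y→W→F→T; finish is now 43 weeks.

43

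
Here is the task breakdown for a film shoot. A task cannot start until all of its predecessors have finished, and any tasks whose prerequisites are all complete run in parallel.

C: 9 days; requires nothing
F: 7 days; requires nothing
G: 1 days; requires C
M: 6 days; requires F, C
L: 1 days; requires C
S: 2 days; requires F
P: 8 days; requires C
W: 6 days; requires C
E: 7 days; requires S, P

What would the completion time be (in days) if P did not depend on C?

16

With the dependency in place, C→P→E = 9+8+7 = 24 sets the finish at 24 days.
Without C→P, P's earliest start moves from 9 to 0.
New critical path: F→S→E = 7+2+7 = 16 ⇒ 16 days.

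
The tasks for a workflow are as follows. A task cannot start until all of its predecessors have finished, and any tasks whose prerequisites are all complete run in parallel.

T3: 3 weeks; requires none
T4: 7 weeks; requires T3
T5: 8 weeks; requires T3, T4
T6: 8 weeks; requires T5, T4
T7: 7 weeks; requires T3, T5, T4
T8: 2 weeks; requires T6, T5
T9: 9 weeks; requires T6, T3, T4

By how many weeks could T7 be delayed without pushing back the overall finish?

10

The longest chain is T3→T4→T5→T6→T9 = 3+7+8+8+9 = 35; overall finish 35 weeks.
The longest chain containing T7 totals 25 weeks.
Float = 35 − 25 = 10.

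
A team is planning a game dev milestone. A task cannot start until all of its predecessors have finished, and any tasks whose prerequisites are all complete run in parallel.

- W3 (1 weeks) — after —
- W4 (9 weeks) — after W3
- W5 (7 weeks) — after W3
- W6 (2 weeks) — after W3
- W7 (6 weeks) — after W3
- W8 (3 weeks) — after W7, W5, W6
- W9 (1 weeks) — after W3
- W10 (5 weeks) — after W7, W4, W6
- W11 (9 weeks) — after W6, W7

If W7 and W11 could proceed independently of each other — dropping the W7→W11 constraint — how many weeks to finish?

15

Original critical path: W3→W7→W11 = 1+6+9 = 16 ⇒ 16 weeks.
Without W7→W11, W11's earliest start moves from 7 to 3.
The longest chain is now W3→W4→W10 = 1+9+5 = 15, so the plan takes 15 weeks.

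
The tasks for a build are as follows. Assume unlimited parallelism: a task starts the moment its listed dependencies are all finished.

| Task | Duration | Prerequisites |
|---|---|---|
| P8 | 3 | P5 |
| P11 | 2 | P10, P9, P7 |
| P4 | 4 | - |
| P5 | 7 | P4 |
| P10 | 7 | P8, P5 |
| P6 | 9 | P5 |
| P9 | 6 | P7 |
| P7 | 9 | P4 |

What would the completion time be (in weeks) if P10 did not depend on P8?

With the dependency in place, P4→P5→P8→P10→P11 = 4+7+3+7+2 = 23 sets the finish at 23 weeks.
Without P8→P10, P10's earliest start moves from 14 to 11.
After: P4→P7→P9→P11 = 4+9+6+2 = 21 → 21 weeks.

21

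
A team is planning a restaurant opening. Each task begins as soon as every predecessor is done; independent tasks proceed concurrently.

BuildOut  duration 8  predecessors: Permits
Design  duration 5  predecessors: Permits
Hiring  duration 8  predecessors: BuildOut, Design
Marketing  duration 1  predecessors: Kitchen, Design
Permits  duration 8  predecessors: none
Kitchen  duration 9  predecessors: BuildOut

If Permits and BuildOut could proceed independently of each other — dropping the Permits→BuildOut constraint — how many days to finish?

21

Original critical path: Permits→BuildOut→Kitchen→Marketing = 8+8+9+1 = 26 ⇒ 26 days.
Without Permits→BuildOut, BuildOut's earliest start moves from 8 to 0.
New critical path: Permits→Design→Hiring = 8+5+8 = 21 ⇒ 21 days.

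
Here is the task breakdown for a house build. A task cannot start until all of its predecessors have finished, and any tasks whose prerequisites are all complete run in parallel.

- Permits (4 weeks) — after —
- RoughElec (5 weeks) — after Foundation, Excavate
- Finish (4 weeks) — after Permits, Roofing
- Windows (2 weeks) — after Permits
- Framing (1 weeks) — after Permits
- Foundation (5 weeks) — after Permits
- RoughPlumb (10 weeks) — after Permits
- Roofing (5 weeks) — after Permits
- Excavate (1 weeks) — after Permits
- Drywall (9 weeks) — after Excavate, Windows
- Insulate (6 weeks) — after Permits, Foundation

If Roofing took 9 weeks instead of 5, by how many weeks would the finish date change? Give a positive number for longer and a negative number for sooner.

2

Baseline: Permits→Foundation→Insulate = 4+5+6 = 15 → 15 weeks.
The longest path through Roofing is only 13 weeks, so Roofing has float 2.
The binding chain switches to Permits→Roofing→Finish = 4+9+4 = 17; finish 17 weeks.
Change in finish: 17 − 15 = +2 weeks.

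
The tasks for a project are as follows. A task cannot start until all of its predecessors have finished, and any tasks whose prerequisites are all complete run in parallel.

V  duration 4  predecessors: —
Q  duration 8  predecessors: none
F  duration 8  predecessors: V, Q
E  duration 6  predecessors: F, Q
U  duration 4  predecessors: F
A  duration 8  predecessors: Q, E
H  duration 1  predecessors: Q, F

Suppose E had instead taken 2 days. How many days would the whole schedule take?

The binding path is Q→F→E→A = 8+8+6+8 = 30; finish at 30 days.
E is on the critical path; changing it to 2 makes that path 26 days.
That remains the longest chain; total 26 days.

26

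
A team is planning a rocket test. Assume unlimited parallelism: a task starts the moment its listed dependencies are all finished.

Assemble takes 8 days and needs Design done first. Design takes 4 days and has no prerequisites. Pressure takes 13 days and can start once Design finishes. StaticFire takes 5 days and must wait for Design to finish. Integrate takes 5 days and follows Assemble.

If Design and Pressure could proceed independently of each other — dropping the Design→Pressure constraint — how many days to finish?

17

With the dependency in place, Design→Assemble→Integrate = 4+8+5 = 17 sets the finish at 17 days.
Without Design→Pressure, Pressure's earliest start moves from 4 to 0.
New critical path: Design→Assemble→Integrate = 4+8+5 = 17 ⇒ 17 days.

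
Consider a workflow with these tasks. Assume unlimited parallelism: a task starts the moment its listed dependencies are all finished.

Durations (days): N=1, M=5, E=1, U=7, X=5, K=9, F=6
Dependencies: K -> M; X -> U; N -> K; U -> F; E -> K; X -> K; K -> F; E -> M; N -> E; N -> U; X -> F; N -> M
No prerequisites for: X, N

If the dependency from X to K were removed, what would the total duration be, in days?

Before: longest chain X→K→F = 5+9+6 = 20, finish 20.
Without X→K, K's earliest start moves from 5 to 2.
New critical path: X→U→F = 5+7+6 = 18 ⇒ 18 days.

18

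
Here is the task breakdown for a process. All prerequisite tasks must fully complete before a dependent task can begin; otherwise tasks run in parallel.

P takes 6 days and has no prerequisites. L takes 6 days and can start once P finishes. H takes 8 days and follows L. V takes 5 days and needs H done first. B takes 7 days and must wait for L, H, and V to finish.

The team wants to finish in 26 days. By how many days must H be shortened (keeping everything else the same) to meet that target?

Current finish: 32 days; target: 26.
H is on every critical path, so each day cut from H cuts the finish by one (this holds down to a finish of 25).
Need 32 − 26 = 6 days off H → H becomes 2 days, finish becomes 26.

6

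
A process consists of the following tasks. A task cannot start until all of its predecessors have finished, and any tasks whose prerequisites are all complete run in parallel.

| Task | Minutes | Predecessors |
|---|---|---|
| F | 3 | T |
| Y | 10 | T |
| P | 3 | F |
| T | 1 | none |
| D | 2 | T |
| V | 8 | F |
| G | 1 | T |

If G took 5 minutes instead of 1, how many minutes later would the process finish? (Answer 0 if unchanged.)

The binding path is T→F→V = 1+3+8 = 12; finish at 12 minutes.
G has 10 minutes of float (longest path through it is 2).
That remains the longest chain; total 12 minutes.
Change in finish: 12 − 12 = +0 minutes.

0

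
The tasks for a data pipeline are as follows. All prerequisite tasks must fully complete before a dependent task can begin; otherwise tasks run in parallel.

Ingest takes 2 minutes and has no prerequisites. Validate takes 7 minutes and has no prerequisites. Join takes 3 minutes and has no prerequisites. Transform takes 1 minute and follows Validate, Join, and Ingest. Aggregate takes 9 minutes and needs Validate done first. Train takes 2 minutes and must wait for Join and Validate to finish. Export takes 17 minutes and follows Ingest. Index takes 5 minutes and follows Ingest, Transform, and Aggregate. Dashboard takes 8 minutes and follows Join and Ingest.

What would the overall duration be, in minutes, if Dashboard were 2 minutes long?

The binding path is Validate→Aggregate→Index = 7+9+5 = 21; finish at 21 minutes.
Dashboard has 10 minutes of float (longest path through it is 11).
The critical path is still Validate→Aggregate→Index; finish is now 21 minutes.

21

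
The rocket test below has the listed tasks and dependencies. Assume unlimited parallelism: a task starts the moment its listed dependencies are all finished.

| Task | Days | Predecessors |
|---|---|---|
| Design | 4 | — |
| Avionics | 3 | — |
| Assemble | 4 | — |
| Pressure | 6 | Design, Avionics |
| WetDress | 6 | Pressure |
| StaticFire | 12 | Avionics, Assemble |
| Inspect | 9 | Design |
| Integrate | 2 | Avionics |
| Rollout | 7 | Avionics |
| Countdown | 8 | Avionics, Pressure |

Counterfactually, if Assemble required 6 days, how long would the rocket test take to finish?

18

The binding path is Design→Pressure→Countdown = 4+6+8 = 18; finish at 18 days.
Assemble has 2 days of float (longest path through it is 16).
No other chain overtakes it, so the finish is 18 days.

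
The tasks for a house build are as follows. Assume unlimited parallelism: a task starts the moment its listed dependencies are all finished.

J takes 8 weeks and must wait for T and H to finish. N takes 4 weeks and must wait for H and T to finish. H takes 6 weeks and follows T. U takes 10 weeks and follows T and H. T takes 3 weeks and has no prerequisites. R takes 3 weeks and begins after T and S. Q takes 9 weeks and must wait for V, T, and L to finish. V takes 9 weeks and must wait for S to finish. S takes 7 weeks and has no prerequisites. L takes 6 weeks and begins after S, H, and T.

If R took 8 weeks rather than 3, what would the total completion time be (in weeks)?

25

Baseline: S→V→Q = 7+9+9 = 25 → 25 weeks.
The longest path through R is only 10 weeks, so R has float 15.
That remains the longest chain; total 25 weeks.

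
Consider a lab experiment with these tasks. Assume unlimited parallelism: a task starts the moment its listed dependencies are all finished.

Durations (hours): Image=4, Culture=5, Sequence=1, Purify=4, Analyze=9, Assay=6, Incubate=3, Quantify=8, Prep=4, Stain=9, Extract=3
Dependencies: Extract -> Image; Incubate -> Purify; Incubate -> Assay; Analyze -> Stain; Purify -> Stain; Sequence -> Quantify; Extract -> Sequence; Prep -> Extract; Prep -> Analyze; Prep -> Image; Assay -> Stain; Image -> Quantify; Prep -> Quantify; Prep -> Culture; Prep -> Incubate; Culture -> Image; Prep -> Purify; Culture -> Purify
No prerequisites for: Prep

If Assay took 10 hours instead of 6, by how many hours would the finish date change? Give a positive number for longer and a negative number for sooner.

Critical path before the change: Prep→Incubate→Assay→Stain = 4+3+6+9 = 22 giving 22 hours.
Assay lies on that path, so at 10 hours the path becomes 26 hours.
That remains the longest chain; total 26 hours.
Change in finish: 26 − 22 = +4 hours.

4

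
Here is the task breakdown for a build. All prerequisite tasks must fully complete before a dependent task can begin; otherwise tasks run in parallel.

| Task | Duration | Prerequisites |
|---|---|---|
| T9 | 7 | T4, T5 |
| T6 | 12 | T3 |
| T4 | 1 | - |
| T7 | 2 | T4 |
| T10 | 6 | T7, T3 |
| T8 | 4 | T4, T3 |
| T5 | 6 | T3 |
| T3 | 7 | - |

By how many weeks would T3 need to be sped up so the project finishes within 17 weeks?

3

Current finish: 20 weeks; target: 17.
T3 is on every critical path, so each week cut from T3 cuts the finish by one (this holds down to a finish of 14).
Need 20 − 17 = 3 weeks off T3 → T3 becomes 4 weeks, finish becomes 17.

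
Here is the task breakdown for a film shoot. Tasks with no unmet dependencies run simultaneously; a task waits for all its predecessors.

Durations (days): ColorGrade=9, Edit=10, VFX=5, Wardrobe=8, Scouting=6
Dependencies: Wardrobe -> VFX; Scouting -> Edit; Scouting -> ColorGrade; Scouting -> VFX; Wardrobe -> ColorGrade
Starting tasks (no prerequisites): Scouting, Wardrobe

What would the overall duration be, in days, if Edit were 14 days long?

Baseline: Wardrobe→ColorGrade = 8+9 = 17 → 17 days.
Edit is off the critical path — its longest chain is 16 days, giving 1 of slack.
Now Scouting→Edit = 6+14 = 20 is longest, so the finish becomes 20 days.

20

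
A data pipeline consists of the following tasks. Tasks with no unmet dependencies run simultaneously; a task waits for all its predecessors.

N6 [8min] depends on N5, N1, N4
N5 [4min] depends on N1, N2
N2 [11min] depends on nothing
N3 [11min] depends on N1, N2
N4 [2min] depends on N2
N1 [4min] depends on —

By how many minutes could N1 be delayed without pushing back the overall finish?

7

Critical path: N2→N5→N6 = 11+4+8 = 23, so the finish is 23 minutes.
N1 finishes as early as 4 and must finish by 11.
So N1 can slip 11 − 4 = 7 minutes.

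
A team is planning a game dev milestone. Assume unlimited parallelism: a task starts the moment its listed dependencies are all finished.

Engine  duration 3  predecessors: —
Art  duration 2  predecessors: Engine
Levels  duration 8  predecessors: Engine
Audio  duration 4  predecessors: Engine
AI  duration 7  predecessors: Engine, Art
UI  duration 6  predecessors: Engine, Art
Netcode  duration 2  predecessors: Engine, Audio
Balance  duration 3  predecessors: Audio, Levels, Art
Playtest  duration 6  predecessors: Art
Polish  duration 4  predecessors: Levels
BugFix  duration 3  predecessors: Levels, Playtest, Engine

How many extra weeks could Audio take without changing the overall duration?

5

Engine→Levels→Polish = 3+8+4 = 15 sets the makespan at 15 weeks.
Audio finishes as early as 7 and must finish by 12.
Slack of Audio = 8 − 3 = 5 weeks.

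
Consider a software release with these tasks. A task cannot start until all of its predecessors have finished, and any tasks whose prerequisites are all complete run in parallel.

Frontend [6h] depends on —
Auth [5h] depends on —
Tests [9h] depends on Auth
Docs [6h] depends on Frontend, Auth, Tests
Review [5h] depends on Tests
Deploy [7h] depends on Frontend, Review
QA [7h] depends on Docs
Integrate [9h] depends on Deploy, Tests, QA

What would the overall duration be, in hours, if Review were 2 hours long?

As given, the longest chain is Auth→Tests→Docs→QA→Integrate = 5+9+6+7+9 = 36, so the finish is 36 hours.
Review has 1 hour of float (longest path through it is 35).
That remains the longest chain; total 36 hours.

36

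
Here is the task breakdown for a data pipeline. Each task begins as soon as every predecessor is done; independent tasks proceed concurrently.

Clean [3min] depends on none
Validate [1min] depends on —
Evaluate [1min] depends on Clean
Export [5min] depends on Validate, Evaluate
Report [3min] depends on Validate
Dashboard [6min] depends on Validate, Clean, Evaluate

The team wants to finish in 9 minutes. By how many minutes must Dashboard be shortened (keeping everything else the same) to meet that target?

1

Current finish: 10 minutes; target: 9.
Dashboard is on every critical path, so each minute cut from Dashboard cuts the finish by one (this holds down to a finish of 9).
Need 10 − 9 = 1 minute off Dashboard → Dashboard becomes 5 minutes, finish becomes 9.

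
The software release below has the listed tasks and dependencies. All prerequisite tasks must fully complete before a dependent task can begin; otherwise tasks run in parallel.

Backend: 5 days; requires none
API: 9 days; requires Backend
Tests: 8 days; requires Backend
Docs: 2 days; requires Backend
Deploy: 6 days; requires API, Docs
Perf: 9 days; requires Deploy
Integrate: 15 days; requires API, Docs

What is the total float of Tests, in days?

16

The longest chain is Backend→API→Deploy→Perf = 5+9+6+9 = 29; overall finish 29 days.
Longest path through Tests: 13 days (earliest finish 13, latest finish 29).
So Tests can slip 29 − 13 = 16 days.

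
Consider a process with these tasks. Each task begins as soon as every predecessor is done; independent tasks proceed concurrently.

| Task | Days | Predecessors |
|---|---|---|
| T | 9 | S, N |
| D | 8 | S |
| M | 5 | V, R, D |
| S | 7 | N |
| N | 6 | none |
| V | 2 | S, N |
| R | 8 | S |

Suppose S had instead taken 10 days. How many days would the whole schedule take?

As given, the longest chain is N→S→R→M = 6+7+8+5 = 26, so the finish is 26 days.
S is on the critical path; changing it to 10 makes that path 29 days.
That remains the longest chain; total 29 days.

29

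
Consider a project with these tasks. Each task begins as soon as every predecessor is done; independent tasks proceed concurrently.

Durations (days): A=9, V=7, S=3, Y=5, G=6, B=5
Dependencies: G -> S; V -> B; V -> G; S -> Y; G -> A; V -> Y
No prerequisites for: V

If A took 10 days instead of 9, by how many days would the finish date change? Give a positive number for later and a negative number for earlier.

Baseline: V→G→A = 7+6+9 = 22 → 22 days.
A lies on that path, so at 10 days the path becomes 23 days.
The critical path is still V→G→A; finish is now 23 days.
Change in finish: 23 − 22 = +1 days.

1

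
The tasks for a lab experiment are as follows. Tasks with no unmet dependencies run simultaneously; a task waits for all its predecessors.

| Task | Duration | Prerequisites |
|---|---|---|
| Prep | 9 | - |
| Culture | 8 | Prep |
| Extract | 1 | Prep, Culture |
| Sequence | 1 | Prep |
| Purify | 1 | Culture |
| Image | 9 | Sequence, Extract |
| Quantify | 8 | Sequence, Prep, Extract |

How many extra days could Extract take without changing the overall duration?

0

Critical path: Prep→Culture→Extract→Image = 9+8+1+9 = 27, so the finish is 27 days.
Extract finishes as early as 18 and must finish by 18.
Slack of Extract = 17 − 17 = 0 days.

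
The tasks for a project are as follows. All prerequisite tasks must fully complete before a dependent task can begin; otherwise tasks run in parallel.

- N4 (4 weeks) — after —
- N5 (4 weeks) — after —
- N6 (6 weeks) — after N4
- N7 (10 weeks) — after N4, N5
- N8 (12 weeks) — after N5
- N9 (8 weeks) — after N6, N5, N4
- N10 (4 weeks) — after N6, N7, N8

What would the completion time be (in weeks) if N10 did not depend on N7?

With the dependency in place, N5→N8→N10 = 4+12+4 = 20 sets the finish at 20 weeks.
Dropping N7→N10 doesn't change N10's earliest start (16); another predecessor still binds.
The longest chain is now N5→N8→N10 = 4+12+4 = 20, so the job takes 20 weeks.

20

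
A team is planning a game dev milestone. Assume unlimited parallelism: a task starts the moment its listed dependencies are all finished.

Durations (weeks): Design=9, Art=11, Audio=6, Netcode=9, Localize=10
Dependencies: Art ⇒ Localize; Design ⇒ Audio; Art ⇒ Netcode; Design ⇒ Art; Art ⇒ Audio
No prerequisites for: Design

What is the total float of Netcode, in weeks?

1

The longest chain is Design→Art→Localize = 9+11+10 = 30; overall finish 30 weeks.
Netcode finishes as early as 29 and must finish by 30.
Slack of Netcode = 21 − 20 = 1 week.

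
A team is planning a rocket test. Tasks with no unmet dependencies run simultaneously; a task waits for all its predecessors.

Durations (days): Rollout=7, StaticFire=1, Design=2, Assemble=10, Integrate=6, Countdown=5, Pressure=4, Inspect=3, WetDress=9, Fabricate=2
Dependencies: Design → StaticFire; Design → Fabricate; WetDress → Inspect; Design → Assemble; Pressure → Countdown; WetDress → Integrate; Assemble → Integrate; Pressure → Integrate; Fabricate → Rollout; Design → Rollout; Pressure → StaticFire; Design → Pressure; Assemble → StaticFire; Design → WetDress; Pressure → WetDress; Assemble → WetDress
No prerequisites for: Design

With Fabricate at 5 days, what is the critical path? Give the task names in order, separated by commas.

Design, Assemble, WetDress, Integrate

Actual critical path: Design→Assemble→WetDress→Integrate = 2+10+9+6 = 27 ⇒ 27 days.
Fabricate is off the critical path — its longest chain is 11 days, giving 16 of slack.
No other chain overtakes it, so the finish is 27 days.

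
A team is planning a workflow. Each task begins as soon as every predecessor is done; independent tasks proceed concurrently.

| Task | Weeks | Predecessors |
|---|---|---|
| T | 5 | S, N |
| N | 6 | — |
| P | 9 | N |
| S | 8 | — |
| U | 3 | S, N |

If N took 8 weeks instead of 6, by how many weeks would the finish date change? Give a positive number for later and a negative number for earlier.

Actual critical path: N→P = 6+9 = 15 ⇒ 15 weeks.
N is on the critical path; changing it to 8 makes that path 17 weeks.
The critical path is still N→P; finish is now 17 weeks.
Change in finish: 17 − 15 = +2 weeks.

2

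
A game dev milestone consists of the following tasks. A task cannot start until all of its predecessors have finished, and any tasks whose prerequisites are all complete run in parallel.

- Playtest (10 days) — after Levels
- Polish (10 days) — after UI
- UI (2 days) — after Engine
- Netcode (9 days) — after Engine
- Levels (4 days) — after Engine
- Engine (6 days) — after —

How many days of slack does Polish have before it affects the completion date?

2

Critical path: Engine→Levels→Playtest = 6+4+10 = 20, so the finish is 20 days.
Longest path through Polish: 18 days (earliest finish 18, latest finish 20).
So Polish can slip 20 − 18 = 2 days.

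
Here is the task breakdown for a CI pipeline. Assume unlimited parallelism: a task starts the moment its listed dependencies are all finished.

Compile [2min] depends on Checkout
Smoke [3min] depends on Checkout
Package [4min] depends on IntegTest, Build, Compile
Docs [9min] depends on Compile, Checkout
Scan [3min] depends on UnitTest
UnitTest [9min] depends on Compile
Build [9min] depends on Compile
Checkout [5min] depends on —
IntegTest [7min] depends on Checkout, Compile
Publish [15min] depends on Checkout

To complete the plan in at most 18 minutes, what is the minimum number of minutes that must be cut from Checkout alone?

2

Current finish: 20 minutes; target: 18.
Checkout is on every critical path, so each minute cut from Checkout cuts the finish by one (this holds down to a finish of 16).
Need 20 − 18 = 2 minutes off Checkout → Checkout becomes 3 minutes, finish becomes 18.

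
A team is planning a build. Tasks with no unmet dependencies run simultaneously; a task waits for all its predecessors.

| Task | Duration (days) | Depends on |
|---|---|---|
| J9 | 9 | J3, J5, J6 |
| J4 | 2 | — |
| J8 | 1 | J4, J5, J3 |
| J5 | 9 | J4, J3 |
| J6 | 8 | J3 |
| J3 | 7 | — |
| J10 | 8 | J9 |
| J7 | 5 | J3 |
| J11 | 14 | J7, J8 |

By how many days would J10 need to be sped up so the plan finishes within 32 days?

1

Current finish: 33 days; target: 32.
J10 is on every critical path, so each day cut from J10 cuts the finish by one (this holds down to a finish of 31).
Need 33 − 32 = 1 day off J10 → J10 becomes 7 days, finish becomes 32.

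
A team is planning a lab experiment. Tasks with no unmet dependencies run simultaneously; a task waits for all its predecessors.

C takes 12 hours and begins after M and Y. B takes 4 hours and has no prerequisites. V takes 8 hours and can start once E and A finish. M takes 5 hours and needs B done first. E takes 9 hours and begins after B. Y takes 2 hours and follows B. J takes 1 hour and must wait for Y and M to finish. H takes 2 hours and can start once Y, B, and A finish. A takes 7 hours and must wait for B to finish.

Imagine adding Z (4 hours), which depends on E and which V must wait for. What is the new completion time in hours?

25

Originally the lab experiment takes 21 hours.
With Z inserted, V now waits for max(E, A, Z).
New critical path: B→E→Z→V = 4+9+4+8 = 25 ⇒ 25 hours.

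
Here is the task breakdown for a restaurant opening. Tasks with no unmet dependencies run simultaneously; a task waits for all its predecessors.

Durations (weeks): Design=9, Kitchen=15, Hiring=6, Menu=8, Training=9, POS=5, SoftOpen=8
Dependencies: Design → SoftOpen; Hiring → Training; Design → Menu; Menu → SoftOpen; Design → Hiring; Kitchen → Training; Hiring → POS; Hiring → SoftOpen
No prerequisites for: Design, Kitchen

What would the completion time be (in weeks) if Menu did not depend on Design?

24

With the dependency in place, Design→Menu→SoftOpen = 9+8+8 = 25 sets the finish at 25 weeks.
Without Design→Menu, Menu's earliest start moves from 9 to 0.
The longest chain is now Design→Hiring→Training = 9+6+9 = 24, so the restaurant opening takes 24 weeks.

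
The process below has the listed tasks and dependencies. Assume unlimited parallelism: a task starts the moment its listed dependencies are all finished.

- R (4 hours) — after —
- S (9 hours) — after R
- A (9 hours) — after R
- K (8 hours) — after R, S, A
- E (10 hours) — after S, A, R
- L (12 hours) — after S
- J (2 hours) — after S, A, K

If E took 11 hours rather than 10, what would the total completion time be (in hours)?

25

Baseline: R→S→L = 4+9+12 = 25 → 25 hours.
The longest path through E is only 23 hours, so E has float 2.
No other chain overtakes it, so the finish is 25 hours.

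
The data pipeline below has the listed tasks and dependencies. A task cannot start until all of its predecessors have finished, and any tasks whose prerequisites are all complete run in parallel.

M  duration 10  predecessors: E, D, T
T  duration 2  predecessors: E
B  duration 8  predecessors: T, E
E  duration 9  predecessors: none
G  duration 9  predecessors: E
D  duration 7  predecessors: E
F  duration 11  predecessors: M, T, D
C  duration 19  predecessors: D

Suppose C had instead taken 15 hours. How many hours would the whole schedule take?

37

The binding path is E→D→M→F = 9+7+10+11 = 37; finish at 37 hours.
C has 2 hours of float (longest path through it is 35).
That remains the longest chain; total 37 hours.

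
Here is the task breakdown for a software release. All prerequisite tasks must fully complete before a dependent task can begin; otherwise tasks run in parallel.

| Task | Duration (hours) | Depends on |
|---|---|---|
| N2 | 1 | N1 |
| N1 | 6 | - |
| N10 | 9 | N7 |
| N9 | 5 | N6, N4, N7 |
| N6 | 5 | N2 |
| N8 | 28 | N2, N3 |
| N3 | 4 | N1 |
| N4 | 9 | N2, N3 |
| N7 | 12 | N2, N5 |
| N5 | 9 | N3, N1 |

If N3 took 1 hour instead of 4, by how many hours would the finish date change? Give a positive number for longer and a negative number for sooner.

-3

As given, the longest chain is N1→N3→N5→N7→N10 = 6+4+9+12+9 = 40, so the finish is 40 hours.
N3 lies on that path, so at 1 hour the path becomes 37 hours.
The critical path is still N1→N3→N5→N7→N10; finish is now 37 hours.
Change in finish: 37 − 40 = -3 hours.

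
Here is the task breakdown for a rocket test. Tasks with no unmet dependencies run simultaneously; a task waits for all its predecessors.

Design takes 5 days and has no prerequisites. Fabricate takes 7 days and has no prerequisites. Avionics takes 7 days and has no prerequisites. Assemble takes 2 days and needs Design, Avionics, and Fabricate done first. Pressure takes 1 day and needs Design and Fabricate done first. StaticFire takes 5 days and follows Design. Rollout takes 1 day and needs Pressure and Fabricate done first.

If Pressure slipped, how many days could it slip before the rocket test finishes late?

1

Critical path: Design→StaticFire = 5+5 = 10, so the finish is 10 days.
Pressure finishes as early as 8 and must finish by 9.
Slack of Pressure = 8 − 7 = 1 day.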